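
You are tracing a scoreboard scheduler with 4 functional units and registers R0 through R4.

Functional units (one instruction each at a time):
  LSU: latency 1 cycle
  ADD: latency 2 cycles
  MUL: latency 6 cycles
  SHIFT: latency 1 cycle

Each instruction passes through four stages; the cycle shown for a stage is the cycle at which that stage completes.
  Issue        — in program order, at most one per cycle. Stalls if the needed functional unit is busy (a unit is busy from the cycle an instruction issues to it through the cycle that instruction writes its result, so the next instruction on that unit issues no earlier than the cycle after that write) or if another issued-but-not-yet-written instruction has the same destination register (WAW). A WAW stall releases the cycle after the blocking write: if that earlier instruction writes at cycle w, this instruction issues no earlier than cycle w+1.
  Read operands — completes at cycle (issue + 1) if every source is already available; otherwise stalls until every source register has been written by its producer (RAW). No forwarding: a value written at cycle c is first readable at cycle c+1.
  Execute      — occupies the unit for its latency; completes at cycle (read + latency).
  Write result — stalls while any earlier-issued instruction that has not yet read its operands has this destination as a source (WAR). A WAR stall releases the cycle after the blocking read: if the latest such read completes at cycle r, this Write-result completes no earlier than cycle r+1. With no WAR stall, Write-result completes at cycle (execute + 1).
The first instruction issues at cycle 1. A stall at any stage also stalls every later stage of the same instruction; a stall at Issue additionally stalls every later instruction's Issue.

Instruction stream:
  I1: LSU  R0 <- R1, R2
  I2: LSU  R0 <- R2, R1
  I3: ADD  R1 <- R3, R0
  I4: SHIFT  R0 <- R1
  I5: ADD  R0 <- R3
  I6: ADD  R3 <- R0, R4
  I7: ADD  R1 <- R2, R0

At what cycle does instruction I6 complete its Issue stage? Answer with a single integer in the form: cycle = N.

[I1] 1/2/3/4
[I2] 5/6/7/8  (struct: LSU busy until I1 writes@4)
[I3] 6/9/11/12  (RAW R0: wait I2 write@8)
[I4] 9/13/14/15  (WAW R0: wait I2 write@8; RAW R1: wait I3 write@12)
[I5] 16/17/19/20  (WAW R0: wait I4 write@15)
[I6] 21/22/24/25  (struct: ADD busy until I5 writes@20)
[I7] 26/27/29/30  (struct: ADD busy until I6 writes@25)

cycle = 21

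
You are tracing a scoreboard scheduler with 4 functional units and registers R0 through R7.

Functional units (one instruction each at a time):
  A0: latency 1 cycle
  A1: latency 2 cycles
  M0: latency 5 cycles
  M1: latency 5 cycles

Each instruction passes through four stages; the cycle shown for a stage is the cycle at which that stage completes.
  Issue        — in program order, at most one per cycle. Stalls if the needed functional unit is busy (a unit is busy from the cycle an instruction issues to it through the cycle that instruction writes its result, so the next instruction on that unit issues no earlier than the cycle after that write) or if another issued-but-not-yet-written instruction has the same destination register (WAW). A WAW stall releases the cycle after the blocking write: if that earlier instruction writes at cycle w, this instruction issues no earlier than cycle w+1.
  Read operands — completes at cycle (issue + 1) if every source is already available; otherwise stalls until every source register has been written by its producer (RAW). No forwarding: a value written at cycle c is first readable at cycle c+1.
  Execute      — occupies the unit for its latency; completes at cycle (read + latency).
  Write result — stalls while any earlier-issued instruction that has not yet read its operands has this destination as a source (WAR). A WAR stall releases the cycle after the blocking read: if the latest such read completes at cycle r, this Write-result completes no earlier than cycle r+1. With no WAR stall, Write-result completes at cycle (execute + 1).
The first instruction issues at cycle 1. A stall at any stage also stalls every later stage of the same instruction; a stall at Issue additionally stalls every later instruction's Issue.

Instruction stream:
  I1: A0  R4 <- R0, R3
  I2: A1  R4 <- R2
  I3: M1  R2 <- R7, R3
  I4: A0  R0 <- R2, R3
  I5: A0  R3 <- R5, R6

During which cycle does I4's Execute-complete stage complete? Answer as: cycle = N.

cycle = 15

I1  is:1  ro:2  ex:3  wr:4
I2  is:5  ro:6  ex:8  wr:9  — WAW R4: wait I1 write@4
I3  is:6  ro:7  ex:12  wr:13
I4  is:7  ro:14  ex:15  wr:16  — RAW R2: wait I3 write@13
I5  is:17  ro:18  ex:19  wr:20  — struct: A0 busy until I4 writes@16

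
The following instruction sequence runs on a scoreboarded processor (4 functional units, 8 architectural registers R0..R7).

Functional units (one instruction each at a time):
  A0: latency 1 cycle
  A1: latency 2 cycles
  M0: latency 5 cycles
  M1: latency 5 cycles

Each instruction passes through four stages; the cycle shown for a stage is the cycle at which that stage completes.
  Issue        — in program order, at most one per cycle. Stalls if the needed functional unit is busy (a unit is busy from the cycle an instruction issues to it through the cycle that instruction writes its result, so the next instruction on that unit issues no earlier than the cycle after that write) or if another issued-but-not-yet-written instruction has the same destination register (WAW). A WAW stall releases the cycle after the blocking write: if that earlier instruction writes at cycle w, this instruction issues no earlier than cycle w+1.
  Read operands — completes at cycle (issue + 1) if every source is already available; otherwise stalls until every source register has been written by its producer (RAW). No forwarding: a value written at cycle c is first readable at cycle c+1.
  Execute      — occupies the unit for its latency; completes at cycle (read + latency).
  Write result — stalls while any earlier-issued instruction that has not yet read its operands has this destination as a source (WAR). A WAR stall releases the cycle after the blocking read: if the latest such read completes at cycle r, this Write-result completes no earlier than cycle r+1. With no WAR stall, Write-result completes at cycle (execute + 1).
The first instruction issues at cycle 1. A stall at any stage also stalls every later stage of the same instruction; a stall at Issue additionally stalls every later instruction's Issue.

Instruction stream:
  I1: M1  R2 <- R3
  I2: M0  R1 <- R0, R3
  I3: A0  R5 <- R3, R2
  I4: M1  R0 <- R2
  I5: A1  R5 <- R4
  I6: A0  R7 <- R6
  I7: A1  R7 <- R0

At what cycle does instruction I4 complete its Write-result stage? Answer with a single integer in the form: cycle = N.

I1  is:1  ro:2  ex:7  wr:8
I2  is:2  ro:3  ex:8  wr:9
I3  is:3  ro:9  ex:10  wr:11  — RAW R2: wait I1 write@8
I4  is:9  ro:10  ex:15  wr:16  — struct: M1 busy until I1 writes@8
I5  is:12  ro:13  ex:15  wr:16  — WAW R5: wait I3 write@11
I6  is:13  ro:14  ex:15  wr:16
I7  is:17  ro:18  ex:20  wr:21  — WAW R7: wait I6 write@16

cycle = 16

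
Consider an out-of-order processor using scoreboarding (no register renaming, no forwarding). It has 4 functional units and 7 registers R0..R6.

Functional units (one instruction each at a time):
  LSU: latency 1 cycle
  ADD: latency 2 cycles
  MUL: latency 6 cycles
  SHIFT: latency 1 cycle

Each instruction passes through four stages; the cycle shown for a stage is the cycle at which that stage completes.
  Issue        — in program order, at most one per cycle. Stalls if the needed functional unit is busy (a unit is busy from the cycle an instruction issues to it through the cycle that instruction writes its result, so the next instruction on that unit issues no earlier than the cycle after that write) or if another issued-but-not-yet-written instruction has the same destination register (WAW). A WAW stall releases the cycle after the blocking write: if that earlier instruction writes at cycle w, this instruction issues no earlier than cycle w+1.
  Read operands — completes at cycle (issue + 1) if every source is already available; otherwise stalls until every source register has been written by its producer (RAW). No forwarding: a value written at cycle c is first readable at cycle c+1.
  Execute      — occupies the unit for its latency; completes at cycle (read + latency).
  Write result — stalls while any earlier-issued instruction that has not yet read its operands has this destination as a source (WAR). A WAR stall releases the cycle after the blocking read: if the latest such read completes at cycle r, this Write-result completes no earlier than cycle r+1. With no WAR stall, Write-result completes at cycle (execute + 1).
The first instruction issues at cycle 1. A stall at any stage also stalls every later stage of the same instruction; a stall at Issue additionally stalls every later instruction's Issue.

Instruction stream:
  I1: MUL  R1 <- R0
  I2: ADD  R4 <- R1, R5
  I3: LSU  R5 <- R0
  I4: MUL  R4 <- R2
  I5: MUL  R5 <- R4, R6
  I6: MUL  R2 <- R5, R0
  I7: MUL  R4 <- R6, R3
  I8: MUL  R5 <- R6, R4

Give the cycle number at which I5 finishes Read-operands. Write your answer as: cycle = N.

cycle = 24

I1 -> (1, 2, 8, 9)
I2 -> (2, 10, 12, 13)  // RAW R1: wait I1 write@9
I3 -> (3, 4, 5, 11)  // WAR R5: wait I2 read@10
I4 -> (14, 15, 21, 22)  // WAW R4: wait I2 write@13
I5 -> (23, 24, 30, 31)  // struct: MUL busy until I4 writes@22
I6 -> (32, 33, 39, 40)  // struct: MUL busy until I5 writes@31
I7 -> (41, 42, 48, 49)  // struct: MUL busy until I6 writes@40
I8 -> (50, 51, 57, 58)  // struct: MUL busy until I7 writes@49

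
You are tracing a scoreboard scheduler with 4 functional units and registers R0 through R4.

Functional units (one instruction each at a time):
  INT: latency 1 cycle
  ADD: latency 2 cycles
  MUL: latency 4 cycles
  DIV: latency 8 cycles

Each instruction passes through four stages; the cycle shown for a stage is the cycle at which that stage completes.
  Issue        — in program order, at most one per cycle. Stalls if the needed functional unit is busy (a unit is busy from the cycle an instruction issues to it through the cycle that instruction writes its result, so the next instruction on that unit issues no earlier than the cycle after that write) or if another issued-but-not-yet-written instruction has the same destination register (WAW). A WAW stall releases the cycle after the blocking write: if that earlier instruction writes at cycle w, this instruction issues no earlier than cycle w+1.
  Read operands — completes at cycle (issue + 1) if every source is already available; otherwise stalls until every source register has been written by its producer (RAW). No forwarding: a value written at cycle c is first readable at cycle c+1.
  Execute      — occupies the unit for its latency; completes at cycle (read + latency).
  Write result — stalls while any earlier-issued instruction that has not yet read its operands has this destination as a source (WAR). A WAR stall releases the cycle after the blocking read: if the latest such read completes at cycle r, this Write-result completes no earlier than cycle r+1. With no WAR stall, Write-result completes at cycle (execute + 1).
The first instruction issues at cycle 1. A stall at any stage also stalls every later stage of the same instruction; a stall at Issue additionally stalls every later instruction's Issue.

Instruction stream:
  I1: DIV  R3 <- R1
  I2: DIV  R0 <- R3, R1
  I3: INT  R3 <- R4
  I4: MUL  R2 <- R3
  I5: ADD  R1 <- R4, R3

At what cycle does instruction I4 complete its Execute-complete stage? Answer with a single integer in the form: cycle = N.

cycle = 21

I1 -> (1, 2, 10, 11)
I2 -> (12, 13, 21, 22)  // struct: DIV busy until I1 writes@11
I3 -> (13, 14, 15, 16)
I4 -> (14, 17, 21, 22)  // RAW R3: wait I3 write@16
I5 -> (15, 17, 19, 20)  // RAW R3: wait I3 write@16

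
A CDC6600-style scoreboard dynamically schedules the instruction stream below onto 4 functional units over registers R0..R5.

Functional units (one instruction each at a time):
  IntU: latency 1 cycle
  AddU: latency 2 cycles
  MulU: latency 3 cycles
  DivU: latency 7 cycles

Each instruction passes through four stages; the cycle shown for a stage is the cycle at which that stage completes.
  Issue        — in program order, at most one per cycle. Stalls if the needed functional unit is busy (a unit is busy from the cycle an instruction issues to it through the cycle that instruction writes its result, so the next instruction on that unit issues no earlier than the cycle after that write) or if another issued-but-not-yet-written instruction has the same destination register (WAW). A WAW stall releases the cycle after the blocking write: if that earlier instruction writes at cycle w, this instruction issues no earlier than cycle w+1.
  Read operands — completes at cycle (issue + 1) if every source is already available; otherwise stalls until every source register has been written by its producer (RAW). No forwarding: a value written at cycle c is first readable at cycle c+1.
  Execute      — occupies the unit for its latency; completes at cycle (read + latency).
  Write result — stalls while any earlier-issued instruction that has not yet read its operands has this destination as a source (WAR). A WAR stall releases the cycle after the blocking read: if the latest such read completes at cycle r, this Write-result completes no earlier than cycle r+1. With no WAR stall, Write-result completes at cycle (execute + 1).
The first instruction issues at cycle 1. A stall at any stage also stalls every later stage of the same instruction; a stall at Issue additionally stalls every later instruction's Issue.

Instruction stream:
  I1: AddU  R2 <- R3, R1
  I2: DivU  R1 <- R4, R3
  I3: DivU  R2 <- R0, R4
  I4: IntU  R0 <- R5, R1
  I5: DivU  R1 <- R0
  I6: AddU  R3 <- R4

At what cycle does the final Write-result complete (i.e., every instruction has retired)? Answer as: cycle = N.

I1: IS=1 RO=2 EX=4 WR=5
I2: IS=2 RO=3 EX=10 WR=11
I3: IS=12 RO=13 EX=20 WR=21  [struct: DivU busy until I2 writes@11]
I4: IS=13 RO=14 EX=15 WR=16
I5: IS=22 RO=23 EX=30 WR=31  [struct: DivU busy until I3 writes@21]
I6: IS=23 RO=24 EX=26 WR=27

cycle = 31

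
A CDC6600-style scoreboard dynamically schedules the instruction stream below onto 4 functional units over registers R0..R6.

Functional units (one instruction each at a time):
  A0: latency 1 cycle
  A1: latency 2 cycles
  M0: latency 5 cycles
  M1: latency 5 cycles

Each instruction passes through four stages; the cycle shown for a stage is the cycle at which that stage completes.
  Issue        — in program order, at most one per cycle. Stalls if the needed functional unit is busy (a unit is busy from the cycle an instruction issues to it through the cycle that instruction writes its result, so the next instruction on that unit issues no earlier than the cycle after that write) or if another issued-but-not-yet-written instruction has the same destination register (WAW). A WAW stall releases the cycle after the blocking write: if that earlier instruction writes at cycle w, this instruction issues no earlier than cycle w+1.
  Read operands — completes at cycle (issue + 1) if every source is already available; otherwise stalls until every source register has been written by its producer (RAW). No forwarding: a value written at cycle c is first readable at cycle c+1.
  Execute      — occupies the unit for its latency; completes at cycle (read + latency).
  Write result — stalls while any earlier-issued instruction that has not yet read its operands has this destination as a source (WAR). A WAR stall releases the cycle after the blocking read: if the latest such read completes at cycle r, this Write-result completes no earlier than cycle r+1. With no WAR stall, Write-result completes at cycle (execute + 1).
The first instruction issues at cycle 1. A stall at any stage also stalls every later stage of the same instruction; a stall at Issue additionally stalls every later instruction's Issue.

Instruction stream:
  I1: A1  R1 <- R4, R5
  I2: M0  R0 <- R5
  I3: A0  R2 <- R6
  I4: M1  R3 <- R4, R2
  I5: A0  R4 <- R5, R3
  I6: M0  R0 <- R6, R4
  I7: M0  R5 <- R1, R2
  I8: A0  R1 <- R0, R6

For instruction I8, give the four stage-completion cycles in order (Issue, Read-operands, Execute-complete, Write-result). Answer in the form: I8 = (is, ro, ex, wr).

I8 = (25, 26, 27, 28)

  I1 | 1 | 2 | 4 | 5
  I2 | 2 | 3 | 8 | 9
  I3 | 3 | 4 | 5 | 6
  I4 | 4 | 7 | 12 | 13   RAW R2: wait I3 write@6
  I5 | 7 | 14 | 15 | 16   struct: A0 busy until I3 writes@6 · RAW R3: wait I4 write@13
  I6 | 10 | 17 | 22 | 23   struct: M0 busy until I2 writes@9 · RAW R4: wait I5 write@16
  I7 | 24 | 25 | 30 | 31   struct: M0 busy until I6 writes@23
  I8 | 25 | 26 | 27 | 28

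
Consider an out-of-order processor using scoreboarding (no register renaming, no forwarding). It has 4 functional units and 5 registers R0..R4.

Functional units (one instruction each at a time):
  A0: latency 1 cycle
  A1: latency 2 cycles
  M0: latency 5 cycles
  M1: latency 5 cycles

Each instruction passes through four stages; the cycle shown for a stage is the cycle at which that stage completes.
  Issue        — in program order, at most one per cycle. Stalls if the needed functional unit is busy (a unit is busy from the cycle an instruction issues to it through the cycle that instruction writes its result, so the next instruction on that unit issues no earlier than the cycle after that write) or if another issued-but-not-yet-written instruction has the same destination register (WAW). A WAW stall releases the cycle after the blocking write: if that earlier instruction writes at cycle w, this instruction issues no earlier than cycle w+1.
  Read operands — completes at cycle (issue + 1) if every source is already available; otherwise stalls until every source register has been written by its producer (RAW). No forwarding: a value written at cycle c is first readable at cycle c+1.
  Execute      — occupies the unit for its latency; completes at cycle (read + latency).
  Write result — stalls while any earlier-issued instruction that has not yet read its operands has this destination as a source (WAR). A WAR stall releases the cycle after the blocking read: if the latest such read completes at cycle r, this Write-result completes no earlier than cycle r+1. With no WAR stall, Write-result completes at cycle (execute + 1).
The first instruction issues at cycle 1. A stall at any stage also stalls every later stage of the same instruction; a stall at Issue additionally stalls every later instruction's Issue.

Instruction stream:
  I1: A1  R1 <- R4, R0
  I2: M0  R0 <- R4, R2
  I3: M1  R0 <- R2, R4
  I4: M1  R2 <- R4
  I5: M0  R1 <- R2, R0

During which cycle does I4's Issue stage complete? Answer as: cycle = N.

cycle = 18

[I1] 1/2/4/5
[I2] 2/3/8/9
[I3] 10/11/16/17  (WAW R0: wait I2 write@9)
[I4] 18/19/24/25  (struct: M1 busy until I3 writes@17)
[I5] 19/26/31/32  (RAW R2: wait I4 write@25)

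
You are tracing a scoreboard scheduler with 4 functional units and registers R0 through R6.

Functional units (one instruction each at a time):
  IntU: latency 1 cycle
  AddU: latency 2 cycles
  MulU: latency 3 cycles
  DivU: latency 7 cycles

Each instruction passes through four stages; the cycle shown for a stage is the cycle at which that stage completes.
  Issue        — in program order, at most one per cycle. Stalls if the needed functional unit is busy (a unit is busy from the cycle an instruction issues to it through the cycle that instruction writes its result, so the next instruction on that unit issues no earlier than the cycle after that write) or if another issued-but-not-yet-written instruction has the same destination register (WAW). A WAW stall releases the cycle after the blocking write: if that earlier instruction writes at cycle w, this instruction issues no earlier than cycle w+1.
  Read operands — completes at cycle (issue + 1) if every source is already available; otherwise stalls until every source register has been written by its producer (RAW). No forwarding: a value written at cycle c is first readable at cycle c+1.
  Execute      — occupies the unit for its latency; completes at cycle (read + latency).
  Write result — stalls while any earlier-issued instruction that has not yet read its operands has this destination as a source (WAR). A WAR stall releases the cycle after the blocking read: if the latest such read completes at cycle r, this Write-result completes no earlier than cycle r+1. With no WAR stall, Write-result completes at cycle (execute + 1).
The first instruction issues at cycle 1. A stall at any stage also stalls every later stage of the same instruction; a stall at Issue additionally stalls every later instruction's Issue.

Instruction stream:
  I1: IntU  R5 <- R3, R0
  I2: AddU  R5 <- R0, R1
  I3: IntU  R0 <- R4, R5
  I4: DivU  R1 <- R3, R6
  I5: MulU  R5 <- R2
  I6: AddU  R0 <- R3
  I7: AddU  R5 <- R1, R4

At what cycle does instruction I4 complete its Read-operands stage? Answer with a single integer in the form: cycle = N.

1) issue 1, read 2, done 3, write 4
2) issue 5, read 6, done 8, write 9  <WAW R5: wait I1 write@4>
3) issue 6, read 10, done 11, write 12  <RAW R5: wait I2 write@9>
4) issue 7, read 8, done 15, write 16
5) issue 10, read 11, done 14, write 15  <WAW R5: wait I2 write@9>
6) issue 13, read 14, done 16, write 17  <WAW R0: wait I3 write@12>
7) issue 18, read 19, done 21, write 22  <struct: AddU busy until I6 writes@17>

cycle = 8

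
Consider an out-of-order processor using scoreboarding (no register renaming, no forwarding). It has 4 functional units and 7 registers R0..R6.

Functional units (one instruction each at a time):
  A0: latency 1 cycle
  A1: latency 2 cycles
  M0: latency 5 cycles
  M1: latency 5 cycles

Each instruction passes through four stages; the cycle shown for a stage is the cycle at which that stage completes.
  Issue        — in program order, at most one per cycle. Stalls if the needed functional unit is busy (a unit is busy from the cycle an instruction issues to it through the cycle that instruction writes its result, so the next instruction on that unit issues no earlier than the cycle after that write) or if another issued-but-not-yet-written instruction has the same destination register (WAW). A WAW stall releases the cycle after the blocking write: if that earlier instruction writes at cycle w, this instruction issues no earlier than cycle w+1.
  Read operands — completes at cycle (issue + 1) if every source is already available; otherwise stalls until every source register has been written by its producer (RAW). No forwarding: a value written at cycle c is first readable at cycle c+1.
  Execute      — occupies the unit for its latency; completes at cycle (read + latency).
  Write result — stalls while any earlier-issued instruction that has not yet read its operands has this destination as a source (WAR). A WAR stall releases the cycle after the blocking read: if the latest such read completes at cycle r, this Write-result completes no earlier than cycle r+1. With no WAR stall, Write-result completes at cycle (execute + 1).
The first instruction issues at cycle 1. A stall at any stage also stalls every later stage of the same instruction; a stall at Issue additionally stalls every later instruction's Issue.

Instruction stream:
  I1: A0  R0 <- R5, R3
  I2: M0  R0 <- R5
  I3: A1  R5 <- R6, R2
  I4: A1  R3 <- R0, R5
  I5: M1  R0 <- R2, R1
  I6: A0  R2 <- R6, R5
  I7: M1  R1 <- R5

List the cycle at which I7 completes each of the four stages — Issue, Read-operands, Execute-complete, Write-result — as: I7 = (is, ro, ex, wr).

I7 = (21, 22, 27, 28)

[1] I1 issues→A0
[2] I1 reads
[3] I1 exec-done
[4] I1 writes R0
[5] I2 issues→M0
[6] I2 reads · I3 issues→A1
[7] I3 reads
[9] I3 exec-done
[10] I3 writes R5
[11] I2 exec-done · I4 issues→A1
[12] I2 writes R0
[13] I4 reads · I5 issues→M1
[14] I5 reads · I6 issues→A0
[15] I4 exec-done · I6 reads
[16] I4 writes R3 · I6 exec-done
[17] I6 writes R2
[19] I5 exec-done
[20] I5 writes R0
[21] I7 issues→M1
[22] I7 reads
[27] I7 exec-done
[28] I7 writes R1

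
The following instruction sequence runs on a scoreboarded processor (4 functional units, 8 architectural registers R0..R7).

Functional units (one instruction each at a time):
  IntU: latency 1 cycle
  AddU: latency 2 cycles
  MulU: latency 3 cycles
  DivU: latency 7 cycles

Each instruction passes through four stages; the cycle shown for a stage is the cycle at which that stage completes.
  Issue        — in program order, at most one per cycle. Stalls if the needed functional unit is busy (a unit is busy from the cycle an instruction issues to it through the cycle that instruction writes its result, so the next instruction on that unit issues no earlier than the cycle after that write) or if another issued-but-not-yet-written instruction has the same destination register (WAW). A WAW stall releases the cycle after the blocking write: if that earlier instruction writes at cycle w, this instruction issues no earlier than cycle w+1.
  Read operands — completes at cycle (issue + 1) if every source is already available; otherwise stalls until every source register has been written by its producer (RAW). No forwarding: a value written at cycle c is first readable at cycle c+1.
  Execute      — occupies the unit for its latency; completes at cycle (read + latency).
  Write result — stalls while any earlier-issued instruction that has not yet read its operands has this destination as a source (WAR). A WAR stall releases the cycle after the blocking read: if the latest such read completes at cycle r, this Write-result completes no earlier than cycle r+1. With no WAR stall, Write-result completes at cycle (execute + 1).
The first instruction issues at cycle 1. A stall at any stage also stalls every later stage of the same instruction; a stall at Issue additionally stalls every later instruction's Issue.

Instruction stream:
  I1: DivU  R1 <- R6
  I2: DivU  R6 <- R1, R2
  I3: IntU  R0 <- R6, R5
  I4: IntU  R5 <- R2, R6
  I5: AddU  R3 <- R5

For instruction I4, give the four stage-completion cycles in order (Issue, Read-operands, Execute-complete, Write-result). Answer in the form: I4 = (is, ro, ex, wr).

1) issue 1, read 2, done 9, write 10
2) issue 11, read 12, done 19, write 20  <struct: DivU busy until I1 writes@10>
3) issue 12, read 21, done 22, write 23  <RAW R6: wait I2 write@20>
4) issue 24, read 25, done 26, write 27  <struct: IntU busy until I3 writes@23>
5) issue 25, read 28, done 30, write 31  <RAW R5: wait I4 write@27>

I4 = (24, 25, 26, 27)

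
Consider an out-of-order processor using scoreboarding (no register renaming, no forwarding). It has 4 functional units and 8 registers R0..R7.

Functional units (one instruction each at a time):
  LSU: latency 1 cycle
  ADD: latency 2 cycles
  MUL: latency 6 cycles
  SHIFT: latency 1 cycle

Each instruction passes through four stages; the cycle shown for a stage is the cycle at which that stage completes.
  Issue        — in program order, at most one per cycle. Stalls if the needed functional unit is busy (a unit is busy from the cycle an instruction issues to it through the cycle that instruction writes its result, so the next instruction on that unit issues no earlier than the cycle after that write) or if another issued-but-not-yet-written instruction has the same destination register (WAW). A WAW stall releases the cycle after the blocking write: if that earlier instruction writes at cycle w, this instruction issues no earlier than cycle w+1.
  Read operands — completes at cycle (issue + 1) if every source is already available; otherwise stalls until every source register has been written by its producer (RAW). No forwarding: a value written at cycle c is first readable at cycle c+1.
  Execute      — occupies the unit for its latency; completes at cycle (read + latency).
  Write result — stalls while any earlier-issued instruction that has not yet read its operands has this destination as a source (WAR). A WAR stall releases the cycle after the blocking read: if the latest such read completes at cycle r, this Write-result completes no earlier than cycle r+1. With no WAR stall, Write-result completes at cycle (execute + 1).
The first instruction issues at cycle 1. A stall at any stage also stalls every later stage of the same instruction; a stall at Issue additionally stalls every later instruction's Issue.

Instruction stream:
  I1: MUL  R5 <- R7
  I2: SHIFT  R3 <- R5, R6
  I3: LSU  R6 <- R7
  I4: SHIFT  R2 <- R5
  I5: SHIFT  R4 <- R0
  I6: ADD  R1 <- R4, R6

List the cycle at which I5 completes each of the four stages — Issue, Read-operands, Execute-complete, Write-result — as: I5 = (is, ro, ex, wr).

I5 = (17, 18, 19, 20)

[1] I1→MUL
[2] I1 RO · I2→SHIFT
[3] I3→LSU
[4] I3 RO
[5] I3 EX
[8] I1 EX
[9] I1 WR R5
[10] I2 RO
[11] I2 EX · I3 WR R6
[12] I2 WR R3
[13] I4→SHIFT
[14] I4 RO
[15] I4 EX
[16] I4 WR R2
[17] I5→SHIFT
[18] I5 RO · I6→ADD
[19] I5 EX
[20] I5 WR R4
[21] I6 RO
[23] I6 EX
[24] I6 WR R1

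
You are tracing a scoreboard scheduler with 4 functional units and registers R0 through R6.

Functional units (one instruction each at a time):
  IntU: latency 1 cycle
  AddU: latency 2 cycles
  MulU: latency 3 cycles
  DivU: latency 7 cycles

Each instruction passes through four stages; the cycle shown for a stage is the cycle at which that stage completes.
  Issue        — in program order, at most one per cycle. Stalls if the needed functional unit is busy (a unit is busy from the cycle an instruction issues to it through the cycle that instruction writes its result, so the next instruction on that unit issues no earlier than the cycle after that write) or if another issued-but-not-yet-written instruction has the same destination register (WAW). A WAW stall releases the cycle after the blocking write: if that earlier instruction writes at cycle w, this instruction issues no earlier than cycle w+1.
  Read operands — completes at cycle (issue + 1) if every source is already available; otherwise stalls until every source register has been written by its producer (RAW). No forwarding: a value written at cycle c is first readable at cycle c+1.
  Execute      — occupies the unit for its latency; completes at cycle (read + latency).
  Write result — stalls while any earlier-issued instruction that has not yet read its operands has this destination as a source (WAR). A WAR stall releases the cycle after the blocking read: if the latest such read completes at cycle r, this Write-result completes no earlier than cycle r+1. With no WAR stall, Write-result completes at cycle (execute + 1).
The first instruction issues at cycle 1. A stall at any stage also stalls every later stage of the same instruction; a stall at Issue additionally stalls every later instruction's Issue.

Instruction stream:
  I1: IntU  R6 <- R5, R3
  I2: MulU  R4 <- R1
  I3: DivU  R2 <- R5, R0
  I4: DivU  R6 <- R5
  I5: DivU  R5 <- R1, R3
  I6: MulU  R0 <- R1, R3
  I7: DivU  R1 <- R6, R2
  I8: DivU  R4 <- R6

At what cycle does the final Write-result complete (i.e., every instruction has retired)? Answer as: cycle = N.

I1 -> (1, 2, 3, 4)
I2 -> (2, 3, 6, 7)
I3 -> (3, 4, 11, 12)
I4 -> (13, 14, 21, 22)  // struct: DivU busy until I3 writes@12
I5 -> (23, 24, 31, 32)  // struct: DivU busy until I4 writes@22
I6 -> (24, 25, 28, 29)
I7 -> (33, 34, 41, 42)  // struct: DivU busy until I5 writes@32
I8 -> (43, 44, 51, 52)  // struct: DivU busy until I7 writes@42

cycle = 52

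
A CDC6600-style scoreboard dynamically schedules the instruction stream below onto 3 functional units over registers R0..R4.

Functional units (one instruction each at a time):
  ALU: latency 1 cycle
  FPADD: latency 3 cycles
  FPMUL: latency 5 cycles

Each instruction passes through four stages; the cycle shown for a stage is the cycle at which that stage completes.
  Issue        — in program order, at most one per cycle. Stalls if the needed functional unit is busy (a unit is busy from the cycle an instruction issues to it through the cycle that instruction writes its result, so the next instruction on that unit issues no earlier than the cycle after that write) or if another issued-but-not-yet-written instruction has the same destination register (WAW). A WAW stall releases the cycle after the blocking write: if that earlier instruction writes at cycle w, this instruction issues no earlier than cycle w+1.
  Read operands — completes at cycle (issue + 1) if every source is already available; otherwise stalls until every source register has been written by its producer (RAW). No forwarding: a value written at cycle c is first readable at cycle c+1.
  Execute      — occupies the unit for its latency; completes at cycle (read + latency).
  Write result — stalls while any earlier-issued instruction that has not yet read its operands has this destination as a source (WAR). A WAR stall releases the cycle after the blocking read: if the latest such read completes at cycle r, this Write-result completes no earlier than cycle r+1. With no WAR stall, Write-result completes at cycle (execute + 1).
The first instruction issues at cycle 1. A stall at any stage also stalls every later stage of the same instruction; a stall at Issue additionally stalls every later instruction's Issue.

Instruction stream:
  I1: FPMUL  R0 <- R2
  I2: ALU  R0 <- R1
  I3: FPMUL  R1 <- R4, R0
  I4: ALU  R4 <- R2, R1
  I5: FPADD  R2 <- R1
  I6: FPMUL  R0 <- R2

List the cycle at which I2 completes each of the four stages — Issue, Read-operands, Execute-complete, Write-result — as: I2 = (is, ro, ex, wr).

I1 -> (1, 2, 7, 8)
I2 -> (9, 10, 11, 12)  // WAW R0: wait I1 write@8
I3 -> (10, 13, 18, 19)  // RAW R0: wait I2 write@12
I4 -> (13, 20, 21, 22)  // struct: ALU busy until I2 writes@12, RAW R1: wait I3 write@19
I5 -> (14, 20, 23, 24)  // RAW R1: wait I3 write@19
I6 -> (20, 25, 30, 31)  // struct: FPMUL busy until I3 writes@19, RAW R2: wait I5 write@24

I2 = (9, 10, 11, 12)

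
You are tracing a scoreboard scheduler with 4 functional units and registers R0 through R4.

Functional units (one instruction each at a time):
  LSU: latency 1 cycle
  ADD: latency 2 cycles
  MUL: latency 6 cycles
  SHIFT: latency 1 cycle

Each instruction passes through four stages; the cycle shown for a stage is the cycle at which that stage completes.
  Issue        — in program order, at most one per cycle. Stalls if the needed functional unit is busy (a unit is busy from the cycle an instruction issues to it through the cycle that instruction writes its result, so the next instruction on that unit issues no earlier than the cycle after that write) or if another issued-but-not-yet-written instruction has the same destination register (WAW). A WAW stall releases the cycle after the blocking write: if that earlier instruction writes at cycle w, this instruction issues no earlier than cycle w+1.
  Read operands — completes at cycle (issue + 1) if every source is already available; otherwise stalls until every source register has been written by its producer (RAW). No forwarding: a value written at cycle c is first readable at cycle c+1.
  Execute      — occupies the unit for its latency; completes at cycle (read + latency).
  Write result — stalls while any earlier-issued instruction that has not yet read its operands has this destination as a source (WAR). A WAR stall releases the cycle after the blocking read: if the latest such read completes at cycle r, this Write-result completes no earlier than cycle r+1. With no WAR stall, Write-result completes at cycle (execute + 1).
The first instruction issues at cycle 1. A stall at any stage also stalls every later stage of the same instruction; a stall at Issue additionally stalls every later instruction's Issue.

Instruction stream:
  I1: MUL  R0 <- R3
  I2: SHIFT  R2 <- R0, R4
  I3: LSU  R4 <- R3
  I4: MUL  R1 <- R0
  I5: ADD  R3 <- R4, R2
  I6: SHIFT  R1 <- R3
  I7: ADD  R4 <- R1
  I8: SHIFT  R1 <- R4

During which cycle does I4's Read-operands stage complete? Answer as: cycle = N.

cycle = 11

1) issue 1, read 2, done 8, write 9
2) issue 2, read 10, done 11, write 12  <RAW R0: wait I1 write@9>
3) issue 3, read 4, done 5, write 11  <WAR R4: wait I2 read@10>
4) issue 10, read 11, done 17, write 18  <struct: MUL busy until I1 writes@9>
5) issue 11, read 13, done 15, write 16  <RAW R2: wait I2 write@12>
6) issue 19, read 20, done 21, write 22  <WAW R1: wait I4 write@18>
7) issue 20, read 23, done 25, write 26  <RAW R1: wait I6 write@22>
8) issue 23, read 27, done 28, write 29  <struct: SHIFT busy until I6 writes@22 / RAW R4: wait I7 write@26>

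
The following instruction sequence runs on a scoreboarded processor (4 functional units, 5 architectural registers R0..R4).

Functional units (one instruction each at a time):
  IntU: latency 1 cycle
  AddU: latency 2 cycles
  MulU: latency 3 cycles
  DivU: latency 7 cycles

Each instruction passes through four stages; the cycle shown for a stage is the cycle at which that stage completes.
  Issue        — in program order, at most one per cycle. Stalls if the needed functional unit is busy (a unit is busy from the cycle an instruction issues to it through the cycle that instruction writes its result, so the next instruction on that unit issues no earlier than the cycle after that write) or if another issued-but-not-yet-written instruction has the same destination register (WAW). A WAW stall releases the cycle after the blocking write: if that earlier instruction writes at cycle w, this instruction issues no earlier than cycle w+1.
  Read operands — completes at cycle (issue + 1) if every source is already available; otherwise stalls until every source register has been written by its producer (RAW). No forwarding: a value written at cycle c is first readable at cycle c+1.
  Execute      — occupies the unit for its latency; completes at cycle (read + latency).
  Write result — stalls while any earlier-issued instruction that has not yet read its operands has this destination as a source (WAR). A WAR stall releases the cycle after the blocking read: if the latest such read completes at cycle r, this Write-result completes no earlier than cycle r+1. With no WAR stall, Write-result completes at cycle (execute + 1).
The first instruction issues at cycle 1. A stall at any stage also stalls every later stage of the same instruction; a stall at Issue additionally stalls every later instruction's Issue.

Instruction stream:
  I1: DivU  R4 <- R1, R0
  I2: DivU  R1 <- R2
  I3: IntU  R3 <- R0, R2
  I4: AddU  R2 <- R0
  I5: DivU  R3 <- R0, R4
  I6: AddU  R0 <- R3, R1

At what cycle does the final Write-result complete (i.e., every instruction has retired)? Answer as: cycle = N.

t=1  I1→DivU
t=2  I1 RO
t=9  I1 EX
t=10  I1 WR R4
t=11  I2→DivU
t=12  I2 RO · I3→IntU
t=13  I3 RO · I4→AddU
t=14  I3 EX · I4 RO
t=15  I3 WR R3
t=16  I4 EX
t=17  I4 WR R2
t=19  I2 EX
t=20  I2 WR R1
t=21  I5→DivU
t=22  I5 RO · I6→AddU
t=29  I5 EX
t=30  I5 WR R3
t=31  I6 RO
t=33  I6 EX
t=34  I6 WR R0

cycle = 34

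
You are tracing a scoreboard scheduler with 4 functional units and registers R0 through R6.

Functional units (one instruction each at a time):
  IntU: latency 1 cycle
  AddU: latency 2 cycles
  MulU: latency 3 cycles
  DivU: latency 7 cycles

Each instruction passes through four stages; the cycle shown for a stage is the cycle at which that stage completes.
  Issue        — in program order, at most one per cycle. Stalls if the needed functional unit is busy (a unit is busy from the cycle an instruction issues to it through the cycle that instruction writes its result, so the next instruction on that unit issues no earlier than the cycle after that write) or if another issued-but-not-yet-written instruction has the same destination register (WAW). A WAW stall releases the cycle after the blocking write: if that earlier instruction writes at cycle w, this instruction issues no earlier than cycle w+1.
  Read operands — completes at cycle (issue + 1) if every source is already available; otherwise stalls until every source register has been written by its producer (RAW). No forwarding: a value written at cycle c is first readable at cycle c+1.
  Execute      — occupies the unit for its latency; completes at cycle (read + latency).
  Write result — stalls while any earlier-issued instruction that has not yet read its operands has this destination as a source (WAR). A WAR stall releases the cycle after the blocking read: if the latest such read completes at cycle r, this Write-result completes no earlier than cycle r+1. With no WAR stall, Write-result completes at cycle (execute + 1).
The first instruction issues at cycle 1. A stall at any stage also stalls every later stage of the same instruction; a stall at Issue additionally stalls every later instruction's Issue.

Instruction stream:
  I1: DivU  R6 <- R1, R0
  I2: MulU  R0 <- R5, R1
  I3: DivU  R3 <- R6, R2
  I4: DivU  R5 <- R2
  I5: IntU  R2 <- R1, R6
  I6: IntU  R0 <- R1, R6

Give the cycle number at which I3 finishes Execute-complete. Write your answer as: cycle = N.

cycle 1: issue I1 (DivU)
cycle 2: I1 read-ops, issue I2 (MulU)
cycle 3: I2 read-ops
cycle 6: I2 finished on MulU
cycle 7: I2→R0
cycle 9: I1 finished on DivU
cycle 10: I1→R6
cycle 11: issue I3 (DivU)
cycle 12: I3 read-ops
cycle 19: I3 finished on DivU
cycle 20: I3→R3
cycle 21: issue I4 (DivU)
cycle 22: I4 read-ops, issue I5 (IntU)
cycle 23: I5 read-ops
cycle 24: I5 finished on IntU
cycle 25: I5→R2
cycle 26: issue I6 (IntU)
cycle 27: I6 read-ops
cycle 28: I6 finished on IntU
cycle 29: I4 finished on DivU, I6→R0
cycle 30: I4→R5

cycle = 19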